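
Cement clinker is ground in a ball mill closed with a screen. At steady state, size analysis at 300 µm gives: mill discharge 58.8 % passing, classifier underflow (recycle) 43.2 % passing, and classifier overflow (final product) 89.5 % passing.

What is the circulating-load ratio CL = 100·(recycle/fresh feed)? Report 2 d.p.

Mass balance on the −300 µm fraction:
(1+r)d = ru + o → r = (o−d)/(d−u)
r = (89.5 − 58.8)/(58.8 − 43.2) = 30.7/15.6 = 1.9679
CL = 100·r = 196.79 %

CL = 196.79 %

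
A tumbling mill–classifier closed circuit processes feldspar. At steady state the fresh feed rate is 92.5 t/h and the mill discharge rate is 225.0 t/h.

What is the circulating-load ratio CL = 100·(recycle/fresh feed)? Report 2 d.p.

Mill node: discharge = fresh + recycle.
R = M − F = 225.0 − 92.5 = 132.5 t/h
CL = 100·R/F = 100·132.5/92.5 = 143.24 %

CL = 143.24 %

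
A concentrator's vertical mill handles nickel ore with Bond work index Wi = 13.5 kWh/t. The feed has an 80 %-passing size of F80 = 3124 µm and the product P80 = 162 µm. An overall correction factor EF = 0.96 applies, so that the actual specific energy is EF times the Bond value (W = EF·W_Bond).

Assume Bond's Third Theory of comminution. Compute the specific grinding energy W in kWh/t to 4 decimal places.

W = 7.8636 kWh/t

W = 10 Wi (1/√P80 − 1/√F80)  [Bond]
1/√162 = 0.078567;  1/√3124 = 0.017891
W = 10·13.5·(0.078567 − 0.017891) = 8.1913 kWh/t
With EF = 0.96: W = 8.1913·0.96 = 7.8636 kWh/t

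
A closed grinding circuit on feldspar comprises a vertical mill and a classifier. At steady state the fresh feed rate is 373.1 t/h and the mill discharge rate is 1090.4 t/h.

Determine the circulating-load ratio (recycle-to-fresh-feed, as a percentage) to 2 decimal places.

Discharge = new feed + return, hence
R = M − F = 1090.4 − 373.1 = 717.3 t/h
CL = 100·R/F = 100·717.3/373.1 = 192.25 %

CL = 192.25 %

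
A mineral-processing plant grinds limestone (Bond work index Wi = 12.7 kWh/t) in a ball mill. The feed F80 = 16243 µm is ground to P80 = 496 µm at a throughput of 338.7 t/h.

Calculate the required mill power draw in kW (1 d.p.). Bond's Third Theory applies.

W = 10 Wi / √P80 − 10 Wi / √F80
W = 10·12.7·(1/√496 − 1/√16243) = 10·12.7·(0.037055) = 4.7060 kWh/t
P_mill = W·ṁ = 4.7060·338.7 = 1593.9 kW

P = 1593.9 kW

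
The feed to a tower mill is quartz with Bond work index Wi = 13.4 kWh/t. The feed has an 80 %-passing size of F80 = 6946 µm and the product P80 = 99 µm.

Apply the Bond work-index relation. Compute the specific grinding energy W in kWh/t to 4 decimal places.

Bond:  W = 10 Wi (1/√P − 1/√F)
1/√99 = 0.100504;  1/√6946 = 0.011999
W = 10·13.4·(0.100504 − 0.011999) = 11.8597 kWh/t

W = 11.8597 kWh/t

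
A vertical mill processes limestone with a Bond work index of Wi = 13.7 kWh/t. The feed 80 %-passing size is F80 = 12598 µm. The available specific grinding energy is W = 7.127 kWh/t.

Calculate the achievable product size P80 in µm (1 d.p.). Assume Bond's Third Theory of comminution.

W = 10 Wi / √P80 − 10 Wi / √F80
P80^-0.5 = F80^-0.5 + W/(10 Wi)
  = 7.1270/(10·13.7) + 1/√12598 = 0.052022 + 0.008909 = 0.060931
P80 = (1/0.060931)² = 16.4119² = 269.35 µm

P80 = 269.4 µm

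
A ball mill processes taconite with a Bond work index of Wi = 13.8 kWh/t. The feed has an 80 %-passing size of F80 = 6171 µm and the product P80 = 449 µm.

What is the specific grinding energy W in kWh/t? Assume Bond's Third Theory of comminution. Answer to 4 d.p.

W = 4.7559 kWh/t

W = 10·Wi·(P80^(-½) − F80^(-½))
1/√449 = 0.047193;  1/√6171 = 0.012730
W = 10·13.8·(0.047193 − 0.012730) = 4.7559 kWh/t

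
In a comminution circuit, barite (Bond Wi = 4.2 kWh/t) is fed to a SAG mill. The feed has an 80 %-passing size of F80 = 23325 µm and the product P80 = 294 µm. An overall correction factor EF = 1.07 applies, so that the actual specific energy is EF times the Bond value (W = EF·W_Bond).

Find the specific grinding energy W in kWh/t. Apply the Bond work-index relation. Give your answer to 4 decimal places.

Bond: W = 10·Wi·(1/√P80 − 1/√F80)
1/√294 = 0.058321;  1/√23325 = 0.006548
W = 10·4.2·(0.058321 − 0.006548) = 2.1745 kWh/t
Corrected W = EF·W_Bond = 1.07·2.1745 = 2.3267 kWh/t

W = 2.3267 kWh/t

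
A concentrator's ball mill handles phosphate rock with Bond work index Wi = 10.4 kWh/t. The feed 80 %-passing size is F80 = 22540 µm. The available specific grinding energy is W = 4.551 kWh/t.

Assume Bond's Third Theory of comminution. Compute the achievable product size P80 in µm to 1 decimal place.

P80 = 393.4 µm

W = 10·Wi·[P80^(−½) − F80^(−½)]
⇒ 1/√P80 = W/(10·Wi) + 1/√F80
  = 4.5510/(10·10.4) + 1/√22540 = 0.043760 + 0.006661 = 0.050420
P80 = (1/0.050420)² = 19.8333² = 393.36 µm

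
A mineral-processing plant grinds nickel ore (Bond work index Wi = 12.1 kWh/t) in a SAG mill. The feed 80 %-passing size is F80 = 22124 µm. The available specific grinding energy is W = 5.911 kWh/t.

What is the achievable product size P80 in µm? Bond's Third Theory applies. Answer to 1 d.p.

Bond: W = 10·Wi·(1/√P80 − 1/√F80)
⇒ 1/√P80 = W/(10·Wi) + 1/√F80
  = 5.9110/(10·12.1) + 1/√22124 = 0.048851 + 0.006723 = 0.055574
P80 = (1/0.055574)² = 17.9939² = 323.78 µm

P80 = 323.8 µm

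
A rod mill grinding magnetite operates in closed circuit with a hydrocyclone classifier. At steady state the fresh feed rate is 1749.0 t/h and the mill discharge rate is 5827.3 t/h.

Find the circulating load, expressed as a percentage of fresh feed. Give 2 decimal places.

CL = 233.18 %

Discharge = new feed + return, hence
R = M − F = 5827.3 − 1749.0 = 4078.3 t/h
CL = 100·R/F = 100·4078.3/1749.0 = 233.18 %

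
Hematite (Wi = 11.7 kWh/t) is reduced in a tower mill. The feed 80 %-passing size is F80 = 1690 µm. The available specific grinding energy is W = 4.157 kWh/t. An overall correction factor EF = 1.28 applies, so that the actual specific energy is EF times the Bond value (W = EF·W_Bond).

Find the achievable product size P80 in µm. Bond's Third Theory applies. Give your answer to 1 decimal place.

P80 = 368.6 µm

Bond:  W = 10 Wi (1/√P − 1/√F)
W_Bond = W / EF = 4.157 / 1.28 = 3.2477 kWh/t
1/√P80 = 1/√F80 + W_Bond/(10·Wi)
  = 3.2477/(10·11.7) + 1/√1690 = 0.027758 + 0.024325 = 0.052083
P80 = (1/0.052083)² = 19.2001² = 368.65 µm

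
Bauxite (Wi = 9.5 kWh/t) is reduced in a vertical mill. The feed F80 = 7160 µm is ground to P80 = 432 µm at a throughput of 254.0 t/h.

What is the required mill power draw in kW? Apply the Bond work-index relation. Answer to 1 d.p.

W = 10 Wi (1/√P80 − 1/√F80)  [Bond]
W = 10·9.5·(1/√432 − 1/√7160) = 10·9.5·(0.036295) = 3.4480 kWh/t
Mill draw = 3.4480 × 254.0 = 875.8 kW

P = 875.8 kW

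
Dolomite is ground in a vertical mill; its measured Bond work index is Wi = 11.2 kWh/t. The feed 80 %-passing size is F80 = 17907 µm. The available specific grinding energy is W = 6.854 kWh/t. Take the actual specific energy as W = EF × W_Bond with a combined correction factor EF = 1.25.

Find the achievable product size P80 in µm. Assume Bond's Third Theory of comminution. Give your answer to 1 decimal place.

P80 = 314.0 µm

W = 10 Wi / √P80 − 10 Wi / √F80
W_Bond = W / EF = 6.854 / 1.25 = 5.4832 kWh/t
⇒ 1/√P80 = W_Bond/(10·Wi) + 1/√F80
  = 5.4832/(10·11.2) + 1/√17907 = 0.048957 + 0.007473 = 0.056430
P80 = (1/0.056430)² = 17.7211² = 314.04 µm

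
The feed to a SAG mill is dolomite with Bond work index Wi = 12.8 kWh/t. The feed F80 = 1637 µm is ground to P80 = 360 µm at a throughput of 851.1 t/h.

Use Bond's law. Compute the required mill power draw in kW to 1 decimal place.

W_Bond = 10·Wi·(1/√P₈₀ − 1/√F₈₀)
W = 10·12.8·(1/√360 − 1/√1637) = 10·12.8·(0.027989) = 3.5826 kWh/t
Power = W × throughput = 3.5826 kWh/t × 851.1 t/h = 3049.1 kW

P = 3049.1 kW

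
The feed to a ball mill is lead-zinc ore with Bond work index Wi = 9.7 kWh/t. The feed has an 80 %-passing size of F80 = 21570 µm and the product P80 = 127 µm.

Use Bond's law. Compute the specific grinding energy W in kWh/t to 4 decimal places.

W = 7.9469 kWh/t

W = 10 Wi / √P80 − 10 Wi / √F80
1/√127 = 0.088736;  1/√21570 = 0.006809
W = 10·9.7·(0.088736 − 0.006809) = 7.9469 kWh/t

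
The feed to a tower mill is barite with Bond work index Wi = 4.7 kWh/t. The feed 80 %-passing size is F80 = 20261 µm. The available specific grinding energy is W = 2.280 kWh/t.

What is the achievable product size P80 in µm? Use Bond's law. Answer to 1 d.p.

P80 = 324.2 µm

W = 10·Wi·[P80^(−½) − F80^(−½)]
⇒ 1/√P80 = W/(10 Wi) + 1/√F80
  = 2.2800/(10·4.7) + 1/√20261 = 0.048511 + 0.007025 = 0.055536
P80 = (1/0.055536)² = 18.0063² = 324.23 µm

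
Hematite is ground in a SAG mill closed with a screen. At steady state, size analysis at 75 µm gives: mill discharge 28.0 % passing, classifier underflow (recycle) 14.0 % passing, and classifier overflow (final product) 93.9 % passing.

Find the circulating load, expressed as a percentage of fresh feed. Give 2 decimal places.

CL = 470.71 %

Mass balance on the −75 µm fraction:
(1+r)d = ru + o → r = (o−d)/(d−u)
r = (93.9 − 28.0)/(28.0 − 14.0) = 65.9/14.0 = 4.7071
CL = 100·r = 470.71 %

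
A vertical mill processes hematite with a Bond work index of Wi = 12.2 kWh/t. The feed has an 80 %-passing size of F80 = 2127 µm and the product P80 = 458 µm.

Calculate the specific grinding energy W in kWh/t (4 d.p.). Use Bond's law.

W = 3.0554 kWh/t

W_Bond = 10·Wi·(1/√P₈₀ − 1/√F₈₀)
1/√458 = 0.046727;  1/√2127 = 0.021683
W = 10·12.2·(0.046727 − 0.021683) = 3.0554 kWh/t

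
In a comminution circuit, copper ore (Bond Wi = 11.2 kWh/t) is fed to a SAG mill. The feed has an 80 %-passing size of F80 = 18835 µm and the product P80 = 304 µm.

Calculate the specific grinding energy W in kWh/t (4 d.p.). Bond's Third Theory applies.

W = 5.6076 kWh/t

Bond:  W = 10 Wi (1/√P − 1/√F)
1/√304 = 0.057354;  1/√18835 = 0.007286
W = 10·11.2·(0.057354 − 0.007286) = 5.6076 kWh/t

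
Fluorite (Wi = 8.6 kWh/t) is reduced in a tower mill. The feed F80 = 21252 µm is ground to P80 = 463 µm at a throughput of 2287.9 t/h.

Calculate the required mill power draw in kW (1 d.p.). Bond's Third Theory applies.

P = 7794.5 kW

Bond: W = 10·Wi·(1/√P80 − 1/√F80)
W = 10·8.6·(1/√463 − 1/√21252) = 10·8.6·(0.039614) = 3.4068 kWh/t
P_mill = W·ṁ = 3.4068·2287.9 = 7794.5 kW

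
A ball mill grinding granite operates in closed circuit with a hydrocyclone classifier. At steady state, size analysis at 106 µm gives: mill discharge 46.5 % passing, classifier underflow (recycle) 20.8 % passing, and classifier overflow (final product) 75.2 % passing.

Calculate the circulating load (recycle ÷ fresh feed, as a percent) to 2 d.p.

Let r = R/F. Size balance at 106 µm:
d + r·d = r·u + o → r(d−u) = o−d
r = (75.2 − 46.5)/(46.5 − 20.8) = 28.7/25.7 = 1.1167
CL = 100·r = 111.67 %

CL = 111.67 %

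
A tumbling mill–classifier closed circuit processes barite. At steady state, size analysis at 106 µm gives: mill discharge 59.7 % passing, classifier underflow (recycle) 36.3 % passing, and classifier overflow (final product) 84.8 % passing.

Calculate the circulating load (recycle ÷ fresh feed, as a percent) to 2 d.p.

Mass balance on the −106 µm fraction:
(1+r)·d = r·u + o ⇒ r = (o−d)/(d−u)
r = (84.8 − 59.7)/(59.7 − 36.3) = 25.1/23.4 = 1.0726
CL = 100·r = 107.26 %

CL = 107.26 %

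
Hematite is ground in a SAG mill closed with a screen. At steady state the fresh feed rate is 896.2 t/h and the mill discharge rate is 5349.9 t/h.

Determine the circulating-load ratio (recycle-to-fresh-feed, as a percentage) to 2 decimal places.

Discharge = new feed + return, hence
R = M − F = 5349.9 − 896.2 = 4453.7 t/h
CL = 100·R/F = 100·4453.7/896.2 = 496.95 %

CL = 496.95 %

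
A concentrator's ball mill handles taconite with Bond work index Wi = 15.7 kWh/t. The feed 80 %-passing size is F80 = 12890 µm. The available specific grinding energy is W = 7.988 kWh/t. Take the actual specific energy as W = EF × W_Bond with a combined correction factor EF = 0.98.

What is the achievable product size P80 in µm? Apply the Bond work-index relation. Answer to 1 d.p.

Bond: W = 10·Wi·(1/√P80 − 1/√F80)
W_Bond = W / EF = 7.988 / 0.98 = 8.1510 kWh/t
1/√P80 = 1/√F80 + W_Bond/(10·Wi)
  = 8.1510/(10·15.7) + 1/√12890 = 0.051917 + 0.008808 = 0.060725
P80 = (1/0.060725)² = 16.4676² = 271.18 µm

P80 = 271.2 µm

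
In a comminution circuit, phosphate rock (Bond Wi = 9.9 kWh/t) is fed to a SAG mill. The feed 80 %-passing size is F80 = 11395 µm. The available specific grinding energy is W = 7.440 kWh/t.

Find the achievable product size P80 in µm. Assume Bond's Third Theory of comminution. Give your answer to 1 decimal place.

P80 = 140.0 µm

Bond:  W = 10 Wi (1/√P − 1/√F)
1/√P80 = 1/√F80 + W/(10·Wi)
  = 7.4400/(10·9.9) + 1/√11395 = 0.075152 + 0.009368 = 0.084519
P80 = (1/0.084519)² = 11.8316² = 139.99 µm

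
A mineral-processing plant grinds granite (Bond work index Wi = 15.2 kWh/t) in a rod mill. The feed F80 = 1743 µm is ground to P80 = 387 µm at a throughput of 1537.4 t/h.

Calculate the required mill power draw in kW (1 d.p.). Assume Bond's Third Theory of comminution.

P = 6281.5 kW

W_Bond = 10·Wi·(1/√P₈₀ − 1/√F₈₀)
W = 10·15.2·(1/√387 − 1/√1743) = 10·15.2·(0.026880) = 4.0858 kWh/t
Mill draw = 4.0858 × 1537.4 = 6281.5 kW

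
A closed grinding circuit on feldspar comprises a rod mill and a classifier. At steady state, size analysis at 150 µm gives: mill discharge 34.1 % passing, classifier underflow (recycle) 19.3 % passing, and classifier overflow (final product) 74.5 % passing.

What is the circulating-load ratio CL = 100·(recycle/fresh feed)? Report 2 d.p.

Mass balance on the −150 µm fraction:
(1+r)d = ru + o → r = (o−d)/(d−u)
r = (74.5 − 34.1)/(34.1 − 19.3) = 40.4/14.8 = 2.7297
CL = 100·r = 272.97 %

CL = 272.97 %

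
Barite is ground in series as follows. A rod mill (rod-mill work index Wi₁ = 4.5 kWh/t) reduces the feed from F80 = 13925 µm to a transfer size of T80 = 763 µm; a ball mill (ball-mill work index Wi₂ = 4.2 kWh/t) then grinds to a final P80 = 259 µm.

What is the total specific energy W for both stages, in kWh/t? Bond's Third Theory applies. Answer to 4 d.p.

W = 10 Wi (1/√P80 − 1/√F80)  [Bond]
Stage 1 (13925→763 µm, Wi₁=4.5): W₁ = 10·4.5·(0.036202 − 0.008474) = 1.2478 kWh/t
Stage 2 (763→259 µm, Wi₂=4.2): W₂ = 10·4.2·(0.062137 − 0.036202) = 1.0893 kWh/t
W = W₁ + W₂ = 1.2478 + 1.0893 = 2.3370 kWh/t

W = 2.3370 kWh/t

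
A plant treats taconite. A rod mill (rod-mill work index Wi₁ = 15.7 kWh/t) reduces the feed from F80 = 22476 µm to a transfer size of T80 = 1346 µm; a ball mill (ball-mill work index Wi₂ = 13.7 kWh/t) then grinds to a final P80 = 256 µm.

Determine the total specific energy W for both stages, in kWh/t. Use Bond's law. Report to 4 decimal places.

W = 8.0604 kWh/t

W_Bond = 10·Wi·(1/√P₈₀ − 1/√F₈₀)
Stage 1 (22476→1346 µm, Wi₁=15.7): W₁ = 10·15.7·(0.027257 − 0.006670) = 3.2321 kWh/t
Stage 2 (1346→256 µm, Wi₂=13.7): W₂ = 10·13.7·(0.062500 − 0.027257) = 4.8283 kWh/t
W = W₁ + W₂ = 3.2321 + 4.8283 = 8.0604 kWh/t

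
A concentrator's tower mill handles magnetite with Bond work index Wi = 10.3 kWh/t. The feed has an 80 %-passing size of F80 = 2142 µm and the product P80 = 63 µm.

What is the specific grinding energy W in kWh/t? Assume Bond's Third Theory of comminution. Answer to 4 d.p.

W = 10.7513 kWh/t

W = 10·Wi·[P80^(−½) − F80^(−½)]
1/√63 = 0.125988;  1/√2142 = 0.021607
W = 10·10.3·(0.125988 − 0.021607) = 10.7513 kWh/t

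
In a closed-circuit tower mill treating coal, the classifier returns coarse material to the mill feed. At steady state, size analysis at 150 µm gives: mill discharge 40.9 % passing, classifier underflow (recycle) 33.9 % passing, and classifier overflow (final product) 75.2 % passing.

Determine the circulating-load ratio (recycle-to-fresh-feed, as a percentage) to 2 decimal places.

Let r = R/F. Size balance at 150 µm:
Fd + Rd = Ru + Fo ⇒ R/F = (o−d)/(d−u)
r = (75.2 − 40.9)/(40.9 − 33.9) = 34.3/7.0 = 4.9000
CL = 100·r = 490.00 %

CL = 490.00 %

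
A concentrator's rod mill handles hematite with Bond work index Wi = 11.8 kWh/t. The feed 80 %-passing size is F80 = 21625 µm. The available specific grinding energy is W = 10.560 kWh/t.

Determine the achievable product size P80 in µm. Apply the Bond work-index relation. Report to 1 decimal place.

P80 = 107.9 µm

Bond: W = 10·Wi·(1/√P80 − 1/√F80)
P80^(−½) = W/(10 Wi) + F80^(−½)
  = 10.5600/(10·11.8) + 1/√21625 = 0.089492 + 0.006800 = 0.096292
P80 = (1/0.096292)² = 10.3851² = 107.85 µm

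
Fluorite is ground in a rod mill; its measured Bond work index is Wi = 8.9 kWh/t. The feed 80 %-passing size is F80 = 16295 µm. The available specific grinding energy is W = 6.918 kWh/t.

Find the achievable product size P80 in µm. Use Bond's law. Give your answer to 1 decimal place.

P80 = 136.6 µm

Bond: W = 10·Wi·(1/√P80 − 1/√F80)
P80^-0.5 = F80^-0.5 + W/(10 Wi)
  = 6.9180/(10·8.9) + 1/√16295 = 0.077730 + 0.007834 = 0.085564
P80 = (1/0.085564)² = 11.6871² = 136.59 µm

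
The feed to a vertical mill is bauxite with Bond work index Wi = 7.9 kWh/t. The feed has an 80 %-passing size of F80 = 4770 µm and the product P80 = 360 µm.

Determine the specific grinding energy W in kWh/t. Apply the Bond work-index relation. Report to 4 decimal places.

W = 3.0198 kWh/t

W = 10·Wi·[P80^(−½) − F80^(−½)]
1/√360 = 0.052705;  1/√4770 = 0.014479
W = 10·7.9·(0.052705 − 0.014479) = 3.0198 kWh/t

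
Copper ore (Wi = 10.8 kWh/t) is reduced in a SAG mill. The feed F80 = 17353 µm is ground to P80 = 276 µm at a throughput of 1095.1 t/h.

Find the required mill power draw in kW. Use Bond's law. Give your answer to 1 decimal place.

P = 6221.2 kW

Bond: W = 10·Wi·(1/√P80 − 1/√F80)
W = 10·10.8·(1/√276 − 1/√17353) = 10·10.8·(0.052602) = 5.6810 kWh/t
Power = W × throughput = 5.6810 kWh/t × 1095.1 t/h = 6221.2 kW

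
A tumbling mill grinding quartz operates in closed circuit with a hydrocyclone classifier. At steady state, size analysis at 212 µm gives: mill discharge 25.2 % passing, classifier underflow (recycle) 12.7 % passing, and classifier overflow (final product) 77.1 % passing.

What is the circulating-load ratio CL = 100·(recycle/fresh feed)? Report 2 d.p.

CL = 415.20 %

Balance %-passing 212 µm (r = R/F):
Fd + Rd = Ru + Fo ⇒ R/F = (o−d)/(d−u)
r = (77.1 − 25.2)/(25.2 − 12.7) = 51.9/12.5 = 4.1520
CL = 100·r = 415.20 %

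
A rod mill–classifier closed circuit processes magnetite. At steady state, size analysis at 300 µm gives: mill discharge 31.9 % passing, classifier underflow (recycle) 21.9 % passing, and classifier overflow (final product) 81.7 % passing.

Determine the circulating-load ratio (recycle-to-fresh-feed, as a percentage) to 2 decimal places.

Balance %-passing 300 µm (r = R/F):
r = (o − d)/(d − u)
r = (81.7 − 31.9)/(31.9 − 21.9) = 49.8/10.0 = 4.9800
CL = 100·r = 498.00 %

CL = 498.00 %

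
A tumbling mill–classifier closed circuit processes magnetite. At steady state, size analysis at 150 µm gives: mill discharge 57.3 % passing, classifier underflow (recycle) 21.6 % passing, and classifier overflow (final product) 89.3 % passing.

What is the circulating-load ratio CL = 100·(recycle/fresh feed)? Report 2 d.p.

CL = 89.64 %

Classifier node, passing 150 µm:
d + r·d = r·u + o → r(d−u) = o−d
r = (89.3 − 57.3)/(57.3 − 21.6) = 32.0/35.7 = 0.8964
CL = 100·r = 89.64 %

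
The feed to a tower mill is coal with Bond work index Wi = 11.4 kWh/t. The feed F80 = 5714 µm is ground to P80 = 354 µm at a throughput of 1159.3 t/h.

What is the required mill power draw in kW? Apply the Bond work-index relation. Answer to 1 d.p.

P = 5275.9 kW

W = 10·Wi·(P80^(-½) − F80^(-½))
W = 10·11.4·(1/√354 − 1/√5714) = 10·11.4·(0.039920) = 4.5509 kWh/t
P_mill = W·ṁ = 4.5509·1159.3 = 5275.9 kW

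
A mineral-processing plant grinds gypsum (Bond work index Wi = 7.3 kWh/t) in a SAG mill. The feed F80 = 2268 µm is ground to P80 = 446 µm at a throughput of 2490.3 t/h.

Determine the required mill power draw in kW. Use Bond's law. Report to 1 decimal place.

P = 4790.8 kW

W = 10 Wi (P80^-0.5 − F80^-0.5)
W = 10·7.3·(1/√446 − 1/√2268) = 10·7.3·(0.026353) = 1.9238 kWh/t
P_mill = W·ṁ = 1.9238·2490.3 = 4790.8 kW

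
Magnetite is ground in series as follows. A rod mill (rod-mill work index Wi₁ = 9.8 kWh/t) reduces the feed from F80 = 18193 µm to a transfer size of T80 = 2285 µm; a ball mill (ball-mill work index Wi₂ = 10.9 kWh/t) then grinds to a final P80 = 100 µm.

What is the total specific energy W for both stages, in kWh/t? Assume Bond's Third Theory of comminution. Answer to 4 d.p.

Bond:  W = 10 Wi (1/√P − 1/√F)
Stage 1 (18193→2285 µm, Wi₁=9.8): W₁ = 10·9.8·(0.020920 − 0.007414) = 1.3236 kWh/t
Stage 2 (2285→100 µm, Wi₂=10.9): W₂ = 10·10.9·(0.100000 − 0.020920) = 8.6197 kWh/t
W = W₁ + W₂ = 1.3236 + 8.6197 = 9.9433 kWh/t

W = 9.9433 kWh/t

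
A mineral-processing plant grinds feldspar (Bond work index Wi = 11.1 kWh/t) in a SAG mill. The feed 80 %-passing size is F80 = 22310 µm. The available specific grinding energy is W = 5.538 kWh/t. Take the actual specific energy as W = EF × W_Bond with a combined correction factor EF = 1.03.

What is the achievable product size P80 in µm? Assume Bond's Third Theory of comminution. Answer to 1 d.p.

P80 = 329.0 µm

W = 10·Wi·(P80^(-½) − F80^(-½))
W_Bond = W / EF = 5.538 / 1.03 = 5.3767 kWh/t
⇒ 1/√P80 = W_Bond/(10 Wi) + 1/√F80
  = 5.3767/(10·11.1) + 1/√22310 = 0.048439 + 0.006695 = 0.055134
P80 = (1/0.055134)² = 18.1377² = 328.98 µm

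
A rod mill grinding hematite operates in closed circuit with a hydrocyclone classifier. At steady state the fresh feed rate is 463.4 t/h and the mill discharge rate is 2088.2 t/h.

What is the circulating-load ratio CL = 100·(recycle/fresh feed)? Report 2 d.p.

CL = 350.63 %

M = F + R at steady state, so:
R = M − F = 2088.2 − 463.4 = 1624.8 t/h
CL = 100·R/F = 100·1624.8/463.4 = 350.63 %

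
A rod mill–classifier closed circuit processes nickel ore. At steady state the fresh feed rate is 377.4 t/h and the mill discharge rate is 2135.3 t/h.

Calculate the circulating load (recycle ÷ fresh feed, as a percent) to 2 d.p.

Steady state: M = F + R.
R = M − F = 2135.3 − 377.4 = 1757.9 t/h
CL = 100·R/F = 100·1757.9/377.4 = 465.79 %

CL = 465.79 %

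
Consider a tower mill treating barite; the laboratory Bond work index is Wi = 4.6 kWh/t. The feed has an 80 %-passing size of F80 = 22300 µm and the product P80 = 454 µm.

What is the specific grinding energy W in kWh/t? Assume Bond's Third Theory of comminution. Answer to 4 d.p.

W = 10 Wi (P80^-0.5 − F80^-0.5)
1/√454 = 0.046932;  1/√22300 = 0.006696
W = 10·4.6·(0.046932 − 0.006696) = 1.8508 kWh/t

W = 1.8508 kWh/t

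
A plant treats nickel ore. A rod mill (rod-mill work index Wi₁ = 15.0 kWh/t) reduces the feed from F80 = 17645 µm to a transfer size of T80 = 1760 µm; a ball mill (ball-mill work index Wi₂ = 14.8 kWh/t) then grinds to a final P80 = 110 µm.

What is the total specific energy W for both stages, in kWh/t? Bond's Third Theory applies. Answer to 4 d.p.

W = 13.0297 kWh/t

W = 10 Wi (1/√P80 − 1/√F80)  [Bond]
Stage 1 (17645→1760 µm, Wi₁=15.0): W₁ = 10·15.0·(0.023837 − 0.007528) = 2.4463 kWh/t
Stage 2 (1760→110 µm, Wi₂=14.8): W₂ = 10·14.8·(0.095346 − 0.023837) = 10.5834 kWh/t
W = W₁ + W₂ = 2.4463 + 10.5834 = 13.0297 kWh/t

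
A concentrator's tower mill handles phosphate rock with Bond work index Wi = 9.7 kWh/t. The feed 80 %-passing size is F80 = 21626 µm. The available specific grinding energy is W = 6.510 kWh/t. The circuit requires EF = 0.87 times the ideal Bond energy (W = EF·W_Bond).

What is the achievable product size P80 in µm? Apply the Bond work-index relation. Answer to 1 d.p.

P80 = 141.9 µm

W = 10 Wi (1/√P80 − 1/√F80)  [Bond]
W_Bond = W / EF = 6.510 / 0.87 = 7.4828 kWh/t
⇒ 1/√P80 = W_Bond/(10·Wi) + 1/√F80
  = 7.4828/(10·9.7) + 1/√21626 = 0.077142 + 0.006800 = 0.083942
P80 = (1/0.083942)² = 11.9130² = 141.92 µm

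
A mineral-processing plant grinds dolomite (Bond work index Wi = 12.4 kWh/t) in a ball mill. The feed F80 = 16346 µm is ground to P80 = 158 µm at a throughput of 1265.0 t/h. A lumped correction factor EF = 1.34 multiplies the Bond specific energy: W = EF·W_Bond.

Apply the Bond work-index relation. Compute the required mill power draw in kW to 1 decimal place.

W_Bond = 10·Wi·(1/√P₈₀ − 1/√F₈₀)
W = 10·12.4·(1/√158 − 1/√16346) = 10·12.4·(0.071734) = 8.8950 kWh/t
With EF = 1.34: W = 8.8950·1.34 = 11.9193 kWh/t
P_mill = W·ṁ = 11.9193·1265.0 = 15078.0 kW

P = 15078.0 kW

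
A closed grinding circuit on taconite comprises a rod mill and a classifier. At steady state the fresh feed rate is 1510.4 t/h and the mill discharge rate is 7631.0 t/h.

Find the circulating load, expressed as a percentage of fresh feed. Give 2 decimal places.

Steady state: M = F + R.
R = M − F = 7631.0 − 1510.4 = 6120.6 t/h
CL = 100·R/F = 100·6120.6/1510.4 = 405.23 %

CL = 405.23 %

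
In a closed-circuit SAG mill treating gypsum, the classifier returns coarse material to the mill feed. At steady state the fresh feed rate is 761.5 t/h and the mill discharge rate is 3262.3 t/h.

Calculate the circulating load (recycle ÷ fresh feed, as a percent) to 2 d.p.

Discharge = new feed + return, hence
R = M − F = 3262.3 − 761.5 = 2500.8 t/h
CL = 100·R/F = 100·2500.8/761.5 = 328.40 %

CL = 328.40 %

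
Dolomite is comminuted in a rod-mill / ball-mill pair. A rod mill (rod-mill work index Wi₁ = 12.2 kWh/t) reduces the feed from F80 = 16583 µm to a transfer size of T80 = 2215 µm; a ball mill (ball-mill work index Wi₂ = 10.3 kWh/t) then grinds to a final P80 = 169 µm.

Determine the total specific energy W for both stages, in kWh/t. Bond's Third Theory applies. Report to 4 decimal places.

W_Bond = 10·Wi·(1/√P₈₀ − 1/√F₈₀)
Stage 1 (16583→2215 µm, Wi₁=12.2): W₁ = 10·12.2·(0.021248 − 0.007765) = 1.6448 kWh/t
Stage 2 (2215→169 µm, Wi₂=10.3): W₂ = 10·10.3·(0.076923 − 0.021248) = 5.7346 kWh/t
W = W₁ + W₂ = 1.6448 + 5.7346 = 7.3794 kWh/t

W = 7.3794 kWh/t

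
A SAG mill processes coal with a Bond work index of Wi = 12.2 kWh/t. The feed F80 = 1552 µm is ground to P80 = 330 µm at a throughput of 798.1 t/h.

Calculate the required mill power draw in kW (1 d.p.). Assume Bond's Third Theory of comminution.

P = 2888.4 kW

W = 10 Wi (1/√P80 − 1/√F80)  [Bond]
W = 10·12.2·(1/√330 − 1/√1552) = 10·12.2·(0.029665) = 3.6191 kWh/t
Power = W × throughput = 3.6191 kWh/t × 798.1 t/h = 2888.4 kW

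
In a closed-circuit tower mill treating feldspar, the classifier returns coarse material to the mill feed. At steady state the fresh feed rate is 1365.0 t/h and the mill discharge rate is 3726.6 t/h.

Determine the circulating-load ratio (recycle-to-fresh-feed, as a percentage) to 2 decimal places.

CL = 173.01 %

Mill node: discharge = fresh + recycle.
R = M − F = 3726.6 − 1365.0 = 2361.6 t/h
CL = 100·R/F = 100·2361.6/1365.0 = 173.01 %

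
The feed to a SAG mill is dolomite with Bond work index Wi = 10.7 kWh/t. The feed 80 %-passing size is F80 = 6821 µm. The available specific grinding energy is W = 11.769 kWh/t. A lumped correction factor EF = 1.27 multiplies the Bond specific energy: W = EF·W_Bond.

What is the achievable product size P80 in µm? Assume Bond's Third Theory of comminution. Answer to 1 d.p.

P80 = 102.6 µm

W = 10·Wi·[P80^(−½) − F80^(−½)]
W_Bond = W / EF = 11.769 / 1.27 = 9.2669 kWh/t
1/√P80 = 1/√F80 + W_Bond/(10·Wi)
  = 9.2669/(10·10.7) + 1/√6821 = 0.086607 + 0.012108 = 0.098715
P80 = (1/0.098715)² = 10.1302² = 102.62 µm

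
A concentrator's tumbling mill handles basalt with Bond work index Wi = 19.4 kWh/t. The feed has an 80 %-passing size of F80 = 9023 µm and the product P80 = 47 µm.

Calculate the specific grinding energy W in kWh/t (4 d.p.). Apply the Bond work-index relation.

W = 26.2555 kWh/t

W = 10·Wi·(P80^(-½) − F80^(-½))
1/√47 = 0.145865;  1/√9023 = 0.010527
W = 10·19.4·(0.145865 − 0.010527) = 26.2555 kWh/t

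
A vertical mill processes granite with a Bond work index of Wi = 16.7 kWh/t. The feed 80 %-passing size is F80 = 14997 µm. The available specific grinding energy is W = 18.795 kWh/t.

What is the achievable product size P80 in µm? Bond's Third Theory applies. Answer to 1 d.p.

P80 = 68.6 µm

W = 10 Wi (1/√P80 − 1/√F80)  [Bond]
⇒ 1/√P80 = W/(10 Wi) + 1/√F80
  = 18.7950/(10·16.7) + 1/√14997 = 0.112545 + 0.008166 = 0.120711
P80 = (1/0.120711)² = 8.2843² = 68.63 µm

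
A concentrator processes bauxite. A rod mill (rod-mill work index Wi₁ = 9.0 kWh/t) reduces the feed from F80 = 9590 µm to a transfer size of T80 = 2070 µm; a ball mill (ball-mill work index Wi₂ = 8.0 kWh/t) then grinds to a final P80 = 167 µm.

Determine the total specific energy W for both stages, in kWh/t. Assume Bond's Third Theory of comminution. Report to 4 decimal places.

Bond: W = 10·Wi·(1/√P80 − 1/√F80)
Stage 1 (9590→2070 µm, Wi₁=9.0): W₁ = 10·9.0·(0.021979 − 0.010212) = 1.0591 kWh/t
Stage 2 (2070→167 µm, Wi₂=8.0): W₂ = 10·8.0·(0.077382 − 0.021979) = 4.4322 kWh/t
W = W₁ + W₂ = 1.0591 + 4.4322 = 5.4913 kWh/t

W = 5.4913 kWh/t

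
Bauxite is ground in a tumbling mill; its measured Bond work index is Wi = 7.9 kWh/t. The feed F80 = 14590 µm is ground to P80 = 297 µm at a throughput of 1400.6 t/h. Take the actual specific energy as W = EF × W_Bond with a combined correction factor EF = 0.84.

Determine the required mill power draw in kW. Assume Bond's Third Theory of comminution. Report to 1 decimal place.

W = 10 Wi (P80^-0.5 − F80^-0.5)
W = 10·7.9·(1/√297 − 1/√14590) = 10·7.9·(0.049747) = 3.9300 kWh/t
With EF = 0.84: W = 3.9300·0.84 = 3.3012 kWh/t
Mill draw = 3.3012 × 1400.6 = 4623.7 kW

P = 4623.7 kW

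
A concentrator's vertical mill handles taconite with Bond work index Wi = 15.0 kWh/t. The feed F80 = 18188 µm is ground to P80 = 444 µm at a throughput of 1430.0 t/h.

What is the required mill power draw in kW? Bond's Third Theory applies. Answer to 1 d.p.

P = 8589.2 kW

W = 10·Wi·[P80^(−½) − F80^(−½)]
W = 10·15.0·(1/√444 − 1/√18188) = 10·15.0·(0.040043) = 6.0064 kWh/t
P = W·T = 6.0064·1430.0 = 8589.2 kW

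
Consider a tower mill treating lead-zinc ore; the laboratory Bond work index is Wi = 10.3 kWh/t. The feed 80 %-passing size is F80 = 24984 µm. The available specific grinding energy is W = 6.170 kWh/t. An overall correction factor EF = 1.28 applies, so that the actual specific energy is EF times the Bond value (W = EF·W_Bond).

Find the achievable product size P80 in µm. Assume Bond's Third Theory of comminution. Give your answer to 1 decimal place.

W_Bond = 10·Wi·(1/√P₈₀ − 1/√F₈₀)
W_Bond = W / EF = 6.170 / 1.28 = 4.8203 kWh/t
1/√P80 = 1/√F80 + W_Bond/(10·Wi)
  = 4.8203/(10·10.3) + 1/√24984 = 0.046799 + 0.006327 = 0.053126
P80 = (1/0.053126)² = 18.8233² = 354.32 µm

P80 = 354.3 µm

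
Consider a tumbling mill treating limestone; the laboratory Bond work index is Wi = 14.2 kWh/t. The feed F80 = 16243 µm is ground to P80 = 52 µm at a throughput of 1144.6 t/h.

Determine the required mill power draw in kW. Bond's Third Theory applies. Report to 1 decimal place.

Bond:  W = 10 Wi (1/√P − 1/√F)
W = 10·14.2·(1/√52 − 1/√16243) = 10·14.2·(0.130829) = 18.5777 kWh/t
P_mill = W·ṁ = 18.5777·1144.6 = 21264.0 kW

P = 21264.0 kW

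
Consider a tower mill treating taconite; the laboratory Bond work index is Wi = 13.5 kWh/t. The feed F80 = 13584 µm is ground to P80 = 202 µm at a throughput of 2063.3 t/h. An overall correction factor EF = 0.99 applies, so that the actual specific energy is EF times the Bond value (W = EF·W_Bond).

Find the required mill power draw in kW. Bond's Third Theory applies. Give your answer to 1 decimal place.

P = 17036.4 kW

W_Bond = 10·Wi·(1/√P₈₀ − 1/√F₈₀)
W = 10·13.5·(1/√202 − 1/√13584) = 10·13.5·(0.061780) = 8.3403 kWh/t
W_actual = 0.99 × 8.3403 = 8.2569 kWh/t
Mill draw = 8.2569 × 2063.3 = 17036.4 kW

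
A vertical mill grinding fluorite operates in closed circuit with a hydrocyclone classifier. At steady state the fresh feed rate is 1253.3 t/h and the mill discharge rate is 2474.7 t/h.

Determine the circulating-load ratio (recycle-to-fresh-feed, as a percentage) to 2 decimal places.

CL = 97.45 %

M = F + R at steady state, so:
R = M − F = 2474.7 − 1253.3 = 1221.4 t/h
CL = 100·R/F = 100·1221.4/1253.3 = 97.45 %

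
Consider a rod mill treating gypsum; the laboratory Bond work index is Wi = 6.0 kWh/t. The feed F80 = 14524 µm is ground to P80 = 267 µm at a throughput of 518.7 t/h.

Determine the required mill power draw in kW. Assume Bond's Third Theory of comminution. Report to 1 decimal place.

P = 1646.4 kW

W = 10·Wi·[P80^(−½) − F80^(−½)]
W = 10·6.0·(1/√267 − 1/√14524) = 10·6.0·(0.052901) = 3.1741 kWh/t
Power = W × throughput = 3.1741 kWh/t × 518.7 t/h = 1646.4 kW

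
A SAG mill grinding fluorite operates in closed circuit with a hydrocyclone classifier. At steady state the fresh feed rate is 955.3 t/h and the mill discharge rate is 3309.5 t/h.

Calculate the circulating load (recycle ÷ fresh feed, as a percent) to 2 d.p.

CL = 246.44 %

M = F + R at steady state, so:
R = M − F = 3309.5 − 955.3 = 2354.2 t/h
CL = 100·R/F = 100·2354.2/955.3 = 246.44 %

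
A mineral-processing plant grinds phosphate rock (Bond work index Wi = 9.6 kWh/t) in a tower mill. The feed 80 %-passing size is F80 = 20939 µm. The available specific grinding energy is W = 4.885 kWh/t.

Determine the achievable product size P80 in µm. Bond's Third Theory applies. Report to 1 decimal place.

P80 = 299.4 µm

W = 10 Wi (1/√P80 − 1/√F80)  [Bond]
⇒ 1/√P80 = W/(10 Wi) + 1/√F80
  = 4.8850/(10·9.6) + 1/√20939 = 0.050885 + 0.006911 = 0.057796
P80 = (1/0.057796)² = 17.3022² = 299.37 µm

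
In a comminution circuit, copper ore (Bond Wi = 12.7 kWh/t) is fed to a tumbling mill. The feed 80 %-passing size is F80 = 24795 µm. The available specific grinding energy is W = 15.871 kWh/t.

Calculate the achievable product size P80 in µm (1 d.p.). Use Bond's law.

P80 = 58.0 µm

Bond:  W = 10 Wi (1/√P − 1/√F)
⇒ 1/√P80 = W/(10 Wi) + 1/√F80
  = 15.8710/(10·12.7) + 1/√24795 = 0.124969 + 0.006351 = 0.131319
P80 = (1/0.131319)² = 7.6150² = 57.99 µm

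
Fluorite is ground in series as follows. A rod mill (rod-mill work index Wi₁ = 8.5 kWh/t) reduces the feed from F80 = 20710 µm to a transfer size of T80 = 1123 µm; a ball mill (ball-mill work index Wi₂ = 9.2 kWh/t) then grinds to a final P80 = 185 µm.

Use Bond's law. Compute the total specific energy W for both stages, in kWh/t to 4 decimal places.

W = 10 Wi (1/√P80 − 1/√F80)  [Bond]
Stage 1 (20710→1123 µm, Wi₁=8.5): W₁ = 10·8.5·(0.029841 − 0.006949) = 1.9458 kWh/t
Stage 2 (1123→185 µm, Wi₂=9.2): W₂ = 10·9.2·(0.073521 − 0.029841) = 4.0186 kWh/t
W = W₁ + W₂ = 1.9458 + 4.0186 = 5.9644 kWh/t

W = 5.9644 kWh/t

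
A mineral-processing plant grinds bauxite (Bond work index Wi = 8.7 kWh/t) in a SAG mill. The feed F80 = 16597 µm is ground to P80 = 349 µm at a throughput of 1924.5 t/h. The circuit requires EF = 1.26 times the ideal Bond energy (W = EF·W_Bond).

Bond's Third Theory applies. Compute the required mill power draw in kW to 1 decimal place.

P = 9655.1 kW

W = 10 Wi / √P80 − 10 Wi / √F80
W = 10·8.7·(1/√349 − 1/√16597) = 10·8.7·(0.045767) = 3.9817 kWh/t
With EF = 1.26: W = 3.9817·1.26 = 5.0169 kWh/t
P = W·T = 5.0169·1924.5 = 9655.1 kW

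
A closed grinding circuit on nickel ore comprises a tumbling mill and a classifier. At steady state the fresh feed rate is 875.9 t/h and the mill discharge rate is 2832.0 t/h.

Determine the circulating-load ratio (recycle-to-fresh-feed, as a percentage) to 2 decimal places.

M = F + R at steady state, so:
R = M − F = 2832.0 − 875.9 = 1956.1 t/h
CL = 100·R/F = 100·1956.1/875.9 = 223.32 %

CL = 223.32 %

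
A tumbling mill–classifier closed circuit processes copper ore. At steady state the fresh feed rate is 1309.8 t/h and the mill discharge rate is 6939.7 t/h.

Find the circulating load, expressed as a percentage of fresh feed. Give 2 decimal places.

Mill node: discharge = fresh + recycle.
R = M − F = 6939.7 − 1309.8 = 5629.9 t/h
CL = 100·R/F = 100·5629.9/1309.8 = 429.83 %

CL = 429.83 %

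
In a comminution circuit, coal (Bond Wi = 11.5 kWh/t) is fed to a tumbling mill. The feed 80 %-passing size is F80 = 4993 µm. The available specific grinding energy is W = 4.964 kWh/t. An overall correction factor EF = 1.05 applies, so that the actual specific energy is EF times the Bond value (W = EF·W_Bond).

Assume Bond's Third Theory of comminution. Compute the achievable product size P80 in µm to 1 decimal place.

W = 10 Wi (1/√P80 − 1/√F80)  [Bond]
W_Bond = W / EF = 4.964 / 1.05 = 4.7276 kWh/t
P80^(−½) = W_Bond/(10 Wi) + F80^(−½)
  = 4.7276/(10·11.5) + 1/√4993 = 0.041110 + 0.014152 = 0.055262
P80 = (1/0.055262)² = 18.0957² = 327.45 µm

P80 = 327.5 µm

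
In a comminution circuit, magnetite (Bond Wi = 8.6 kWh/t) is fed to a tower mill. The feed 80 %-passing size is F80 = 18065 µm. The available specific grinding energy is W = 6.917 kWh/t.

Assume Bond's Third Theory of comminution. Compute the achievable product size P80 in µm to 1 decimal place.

P80 = 129.5 µm

Bond:  W = 10 Wi (1/√P − 1/√F)
P80^(−½) = W/(10 Wi) + F80^(−½)
  = 6.9170/(10·8.6) + 1/√18065 = 0.080430 + 0.007440 = 0.087870
P80 = (1/0.087870)² = 11.3804² = 129.51 µm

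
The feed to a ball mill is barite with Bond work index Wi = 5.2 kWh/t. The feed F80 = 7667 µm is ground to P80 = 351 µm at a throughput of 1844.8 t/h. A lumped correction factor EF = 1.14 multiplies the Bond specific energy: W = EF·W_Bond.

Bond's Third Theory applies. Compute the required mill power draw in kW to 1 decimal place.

P = 4588.2 kW

W = 10 Wi (1/√P80 − 1/√F80)  [Bond]
W = 10·5.2·(1/√351 − 1/√7667) = 10·5.2·(0.041955) = 2.1817 kWh/t
Apply correction: 2.1817 × 1.14 = 2.4871 kWh/t
P = W·T = 2.4871·1844.8 = 4588.2 kW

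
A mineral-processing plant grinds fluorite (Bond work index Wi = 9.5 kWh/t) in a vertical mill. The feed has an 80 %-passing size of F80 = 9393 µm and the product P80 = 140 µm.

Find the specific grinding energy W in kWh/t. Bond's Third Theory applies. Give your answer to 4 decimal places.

Bond: W = 10·Wi·(1/√P80 − 1/√F80)
1/√140 = 0.084515;  1/√9393 = 0.010318
W = 10·9.5·(0.084515 − 0.010318) = 7.0488 kWh/t

W = 7.0488 kWh/t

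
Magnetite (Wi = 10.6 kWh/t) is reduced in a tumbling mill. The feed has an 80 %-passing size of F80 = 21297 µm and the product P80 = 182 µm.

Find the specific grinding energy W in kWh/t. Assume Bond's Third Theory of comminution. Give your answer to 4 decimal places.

W = 7.1309 kWh/t

W_Bond = 10·Wi·(1/√P₈₀ − 1/√F₈₀)
1/√182 = 0.074125;  1/√21297 = 0.006852
W = 10·10.6·(0.074125 − 0.006852) = 7.1309 kWh/t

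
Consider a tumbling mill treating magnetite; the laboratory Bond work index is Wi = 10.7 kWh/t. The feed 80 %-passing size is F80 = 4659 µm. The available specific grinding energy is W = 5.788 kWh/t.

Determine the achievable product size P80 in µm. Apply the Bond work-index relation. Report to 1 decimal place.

P80 = 211.6 µm

W = 10 Wi (1/√P80 − 1/√F80)  [Bond]
⇒ 1/√P80 = W/(10 Wi) + 1/√F80
  = 5.7880/(10·10.7) + 1/√4659 = 0.054093 + 0.014651 = 0.068744
P80 = (1/0.068744)² = 14.5467² = 211.61 µm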